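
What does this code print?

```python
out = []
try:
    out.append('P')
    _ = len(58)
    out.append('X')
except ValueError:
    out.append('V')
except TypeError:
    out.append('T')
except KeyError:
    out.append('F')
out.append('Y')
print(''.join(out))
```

Execution trace: 'P' (try body) → 'T' (except TypeError) → 'Y' (after the try/except). Output: PTY

Answer: PTY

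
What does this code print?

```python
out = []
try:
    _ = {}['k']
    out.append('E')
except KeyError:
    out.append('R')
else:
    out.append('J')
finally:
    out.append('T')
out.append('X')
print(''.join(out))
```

Execution trace: 'R' (except KeyError) → 'T' (finally) → 'X' (after the try/except). Output: RTX

Answer: RTX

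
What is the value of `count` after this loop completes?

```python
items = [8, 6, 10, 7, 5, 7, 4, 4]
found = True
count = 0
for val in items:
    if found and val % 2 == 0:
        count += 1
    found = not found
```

Count even values at even positions
`count` takes the values: 0 → 1 → 2 → 3

Answer: 3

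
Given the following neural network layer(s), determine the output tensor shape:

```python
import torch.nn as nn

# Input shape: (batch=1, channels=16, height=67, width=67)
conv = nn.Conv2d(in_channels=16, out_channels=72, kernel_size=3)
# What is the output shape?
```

Input: (1, 16, 67, 67) -> Output: (1, 72, 65, 65)

Answer: (1, 72, 65, 65)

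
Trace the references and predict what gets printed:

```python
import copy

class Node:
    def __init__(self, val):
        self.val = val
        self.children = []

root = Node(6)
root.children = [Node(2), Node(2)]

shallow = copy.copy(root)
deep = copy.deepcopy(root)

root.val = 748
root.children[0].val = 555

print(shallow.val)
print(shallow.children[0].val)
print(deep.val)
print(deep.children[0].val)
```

Key concept: deep copy with custom objects.
Step by step:
`root = Node(6)` → root = Node(val=6, children=[])
`root.children = [Node(2), Node(2)]` → root = Node(val=6, children=[Node(val=2, children=[]), Node(val=2, children=[])])
`shallow = copy.copy(root)` → shallow = Node(val=6, children=[Node(val=2, children=[]), Node(val=2, children=[])])
`deep = copy.deepcopy(root)` → deep = Node(val=6, children=[Node(val=2, children=[]), Node(val=2, children=[])])
`root.val = 748` → root = Node(val=748, children=[Node(val=2, children=[]), Node(val=2, children=[])])
`root.children[0].val = 555` → root = Node(val=748, children=[Node(val=555, children=[]), Node(val=2, children=[])]); shallow = Node(val=6, children=[Node(val=555, children=[]), Node(val=2, children=[])])
`print(shallow.val)` → prints 6
`print(shallow.children[0].val)` → prints 555
`print(deep.val)` → prints 6
`print(deep.children[0].val)` → prints 2

Answer:
6
555
6
2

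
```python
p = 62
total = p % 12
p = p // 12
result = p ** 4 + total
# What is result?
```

Trace:
`p = 62` → p = 62
`total = p % 12` → total = 2
`p = p // 12` → p = 5
`result = p ** 4 + total` → result = 627
So result = 627

Answer: 627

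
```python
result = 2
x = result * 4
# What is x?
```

Trace:
`result = 2` → result = 2
`x = result * 4` → x = 8
So x = 8

Answer: 8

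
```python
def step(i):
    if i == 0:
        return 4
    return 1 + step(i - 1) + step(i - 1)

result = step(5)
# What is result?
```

step(i) = 1 + 2·step(i-1), step(0)=4. Closed form: (4+1)·2^5 - 1 = 159.

Answer: 159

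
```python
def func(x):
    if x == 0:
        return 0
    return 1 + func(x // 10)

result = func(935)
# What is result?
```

Count of digits of 935: 3

Answer: 3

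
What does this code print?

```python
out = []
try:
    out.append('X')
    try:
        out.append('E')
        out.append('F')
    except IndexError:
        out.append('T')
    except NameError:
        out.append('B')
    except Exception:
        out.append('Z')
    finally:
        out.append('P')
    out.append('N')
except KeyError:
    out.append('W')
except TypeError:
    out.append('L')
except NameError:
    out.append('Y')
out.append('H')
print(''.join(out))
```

Execution trace: 'X' (try body) → 'E' (inner try body) → 'F' (inner try body, no exception) → 'P' (inner finally) → 'N' (try body, no exception) → 'H' (after the try/except). Output: XEFPNH

Answer: XEFPNH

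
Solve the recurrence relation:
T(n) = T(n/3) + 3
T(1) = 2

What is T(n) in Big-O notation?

Each step divides n by 3 and adds 3. After log_3(n) steps we reach T(1)=2. So T(n) = 3·log_3(n) + 2 = O(log n).

Answer: O(log n)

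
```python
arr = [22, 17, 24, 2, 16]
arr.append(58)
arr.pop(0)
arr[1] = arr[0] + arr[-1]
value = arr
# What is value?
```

Trace:
`arr = [22, 17, 24, 2, 16]` → arr = [22, 17, 24, 2, 16]
`arr.append(58)` → arr = [22, 17, 24, 2, 16, 58]
`arr.pop(0)` → arr = [17, 24, 2, 16, 58]
`arr[1] = arr[0] + arr[-1]` → arr = [17, 75, 2, 16, 58]
`value = arr` → value = [17, 75, 2, 16, 58]
So value = [17, 75, 2, 16, 58]

Answer: [17, 75, 2, 16, 58]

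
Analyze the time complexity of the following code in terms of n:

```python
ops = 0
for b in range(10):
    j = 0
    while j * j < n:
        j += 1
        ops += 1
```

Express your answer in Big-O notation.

Each loop level contributes: 1 × √n. Multiplying the contributions gives O(√n).

Answer: O(√n)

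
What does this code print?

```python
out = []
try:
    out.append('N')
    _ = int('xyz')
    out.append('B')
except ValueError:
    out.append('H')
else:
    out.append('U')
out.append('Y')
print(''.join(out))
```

Execution trace: 'N' (try body) → 'H' (except ValueError) → 'Y' (after the try/except). Output: NHY

Answer: NHY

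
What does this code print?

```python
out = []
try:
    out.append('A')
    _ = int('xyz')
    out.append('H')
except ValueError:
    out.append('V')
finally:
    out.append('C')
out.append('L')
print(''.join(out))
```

Execution trace: 'A' (try body) → 'V' (except ValueError) → 'C' (finally) → 'L' (after the try/except). Output: AVCL

Answer: AVCL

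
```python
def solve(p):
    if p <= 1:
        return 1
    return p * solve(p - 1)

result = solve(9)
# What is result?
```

solve(9) = 9 * 8 * 7 * 6 * 5 * 4 * 3 * 2 * 1 = 362880

Answer: 362880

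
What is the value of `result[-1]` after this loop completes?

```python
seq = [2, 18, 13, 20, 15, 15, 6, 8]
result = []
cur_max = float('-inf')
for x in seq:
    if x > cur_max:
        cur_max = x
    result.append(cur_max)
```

Running max ends at 20
`result` takes the values: [] → [2] → [2, 18] → [2, 18, 18] → [2, 18, 18, 20] → [2, 18, 18, 20, 20] → [2, 18, 18, 20, 20, 20] → [2, 18, 18, 20, 20, 20, 20] → [2, 18, 18, 20, 20, 20, 20, 20]
So `result[-1]` = 20

Answer: 20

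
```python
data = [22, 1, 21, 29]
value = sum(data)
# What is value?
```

Trace:
`data = [22, 1, 21, 29]` → data = [22, 1, 21, 29]
`value = sum(data)` → value = 73
So value = 73

Answer: 73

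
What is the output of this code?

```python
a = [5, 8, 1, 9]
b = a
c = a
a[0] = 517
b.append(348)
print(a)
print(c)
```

Key concept: multiple aliases.
Step by step:
`a = [5, 8, 1, 9]` → a = [5, 8, 1, 9]
`b = a` → b = [5, 8, 1, 9] (same object as a)
`c = a` → c = [5, 8, 1, 9] (same object as a, b)
`a[0] = 517` → a = [517, 8, 1, 9] (same object as b, c); b = [517, 8, 1, 9] (same object as a, c); c = [517, 8, 1, 9] (same object as a, b)
`b.append(348)` → a = [517, 8, 1, 9, 348] (same object as b, c); b = [517, 8, 1, 9, 348] (same object as a, c); c = [517, 8, 1, 9, 348] (same object as a, b)
`print(a)` → prints [517, 8, 1, 9, 348]
`print(c)` → prints [517, 8, 1, 9, 348]

Answer:
[517, 8, 1, 9, 348]
[517, 8, 1, 9, 348]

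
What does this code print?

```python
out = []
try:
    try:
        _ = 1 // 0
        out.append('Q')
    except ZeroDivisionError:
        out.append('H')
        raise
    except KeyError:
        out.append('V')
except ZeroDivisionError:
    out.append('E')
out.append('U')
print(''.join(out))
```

Execution trace: 'H' (inner except ZeroDivisionError) → 'E' (outer except ZeroDivisionError) → 'U' (after the try/except). Output: HEU

Answer: HEU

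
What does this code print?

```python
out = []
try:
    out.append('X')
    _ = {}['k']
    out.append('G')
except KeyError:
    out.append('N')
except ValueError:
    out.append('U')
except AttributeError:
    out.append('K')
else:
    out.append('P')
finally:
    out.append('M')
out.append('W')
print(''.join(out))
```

Execution trace: 'X' (try body) → 'N' (except KeyError) → 'M' (finally) → 'W' (after the try/except). Output: XNMW

Answer: XNMW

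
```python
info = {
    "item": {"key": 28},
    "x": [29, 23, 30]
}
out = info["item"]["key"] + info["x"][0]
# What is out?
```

Trace:
`info = { ...` → info = {'item': {'key': 28}, 'x': [29, 23, 30]}
`out = info["item"]["key"] + info["x"][0]` → out = 57
So out = 57

Answer: 57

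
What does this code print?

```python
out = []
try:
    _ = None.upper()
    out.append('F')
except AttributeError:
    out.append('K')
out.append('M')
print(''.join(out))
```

Execution trace: 'K' (except AttributeError) → 'M' (after the try/except). Output: KM

Answer: KM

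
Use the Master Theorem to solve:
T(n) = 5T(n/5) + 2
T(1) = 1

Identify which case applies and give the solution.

a=5, b=5, f(n)=2. log_5(5) = 1. Since c=0 < 1, Case 1 applies: T(n) = Θ(n^log_b(a)) = O(n).

Answer: O(n) - Case 1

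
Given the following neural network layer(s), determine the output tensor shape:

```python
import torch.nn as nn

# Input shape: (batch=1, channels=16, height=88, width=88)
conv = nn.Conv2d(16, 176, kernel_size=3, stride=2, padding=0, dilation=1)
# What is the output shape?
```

Input: (1, 16, 88, 88) -> Output: (1, 176, 43, 43)

Answer: (1, 176, 43, 43)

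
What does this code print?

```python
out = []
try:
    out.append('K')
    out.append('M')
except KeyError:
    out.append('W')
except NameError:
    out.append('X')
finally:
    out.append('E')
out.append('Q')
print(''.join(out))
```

Execution trace: 'K' (try body) → 'M' (try body, no exception) → 'E' (finally) → 'Q' (after the try/except). Output: KMEQ

Answer: KMEQ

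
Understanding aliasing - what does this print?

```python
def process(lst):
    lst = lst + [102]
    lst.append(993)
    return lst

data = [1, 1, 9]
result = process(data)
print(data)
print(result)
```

Key concept: rebinding parameter vs mutation.
Step by step:
`data = [1, 1, 9]` → data = [1, 1, 9]
`result = process(data)` → result = [1, 1, 9, 102, 993]
`print(data)` → prints [1, 1, 9]
`print(result)` → prints [1, 1, 9, 102, 993]

Answer:
[1, 1, 9]
[1, 1, 9, 102, 993]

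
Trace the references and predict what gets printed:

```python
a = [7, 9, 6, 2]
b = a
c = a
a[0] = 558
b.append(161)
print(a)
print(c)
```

Key concept: multiple aliases.
Step by step:
`a = [7, 9, 6, 2]` → a = [7, 9, 6, 2]
`b = a` → b = [7, 9, 6, 2] (same object as a)
`c = a` → c = [7, 9, 6, 2] (same object as a, b)
`a[0] = 558` → a = [558, 9, 6, 2] (same object as b, c); b = [558, 9, 6, 2] (same object as a, c); c = [558, 9, 6, 2] (same object as a, b)
`b.append(161)` → a = [558, 9, 6, 2, 161] (same object as b, c); b = [558, 9, 6, 2, 161] (same object as a, c); c = [558, 9, 6, 2, 161] (same object as a, b)
`print(a)` → prints [558, 9, 6, 2, 161]
`print(c)` → prints [558, 9, 6, 2, 161]

Answer:
[558, 9, 6, 2, 161]
[558, 9, 6, 2, 161]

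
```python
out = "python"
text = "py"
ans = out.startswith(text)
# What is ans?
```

Trace:
`out = "python"` → out = 'python'
`text = "py"` → text = 'py'
`ans = out.startswith(text)` → ans = True
So ans = True

Answer: True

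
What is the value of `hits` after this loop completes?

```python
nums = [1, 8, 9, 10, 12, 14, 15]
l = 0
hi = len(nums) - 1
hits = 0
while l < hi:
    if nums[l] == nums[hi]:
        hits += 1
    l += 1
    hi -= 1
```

Count matching pairs from ends
`hits` takes the values: 0

Answer: 0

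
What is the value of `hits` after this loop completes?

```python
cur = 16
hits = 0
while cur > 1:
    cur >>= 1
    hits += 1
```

Count right shifts until 1
`hits` takes the values: 0 → 1 → 2 → 3 → 4

Answer: 4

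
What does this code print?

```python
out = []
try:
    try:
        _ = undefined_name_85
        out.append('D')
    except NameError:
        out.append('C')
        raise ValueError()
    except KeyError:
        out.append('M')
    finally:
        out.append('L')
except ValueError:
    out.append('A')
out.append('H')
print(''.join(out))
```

Execution trace: 'C' (except NameError) → 'L' (finally) → 'A' (outer except ValueError) → 'H' (after the try/except). Output: CLAH

Answer: CLAH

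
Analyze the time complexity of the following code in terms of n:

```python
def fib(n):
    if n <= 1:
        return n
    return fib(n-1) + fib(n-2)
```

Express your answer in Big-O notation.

This is Recursive Fibonacci (naive). Time complexity: O(2^n).

Answer: O(2^n)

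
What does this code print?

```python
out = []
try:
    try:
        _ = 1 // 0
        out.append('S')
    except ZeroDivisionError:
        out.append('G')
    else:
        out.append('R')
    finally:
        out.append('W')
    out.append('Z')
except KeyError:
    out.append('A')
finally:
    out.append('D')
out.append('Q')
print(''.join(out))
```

Execution trace: 'G' (inner except ZeroDivisionError) → 'W' (inner finally) → 'Z' (try body, no exception) → 'D' (finally) → 'Q' (after the try/except). Output: GWZDQ

Answer: GWZDQ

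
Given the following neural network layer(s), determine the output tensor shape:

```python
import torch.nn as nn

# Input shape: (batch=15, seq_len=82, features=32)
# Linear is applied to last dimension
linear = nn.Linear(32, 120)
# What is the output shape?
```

Input: (15, 82, 32) -> Output: (15, 82, 120)

Answer: (15, 82, 120)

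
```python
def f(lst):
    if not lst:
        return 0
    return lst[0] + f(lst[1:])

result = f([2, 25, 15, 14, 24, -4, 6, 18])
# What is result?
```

2 + 25 + 15 + 14 + 24 + (-4) + 6 + 18 + 0 = 100

Answer: 100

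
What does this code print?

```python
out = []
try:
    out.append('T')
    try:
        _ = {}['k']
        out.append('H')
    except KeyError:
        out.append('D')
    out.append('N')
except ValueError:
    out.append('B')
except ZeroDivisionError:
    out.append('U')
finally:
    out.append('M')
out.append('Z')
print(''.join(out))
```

Execution trace: 'T' (try body) → 'D' (inner except KeyError) → 'N' (try body, no exception) → 'M' (finally) → 'Z' (after the try/except). Output: TDNMZ

Answer: TDNMZ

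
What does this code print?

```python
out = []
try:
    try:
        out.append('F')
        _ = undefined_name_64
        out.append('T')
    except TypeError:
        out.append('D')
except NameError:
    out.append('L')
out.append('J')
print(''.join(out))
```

Execution trace: 'F' (try body) → 'L' (outer except NameError) → 'J' (after the try/except). Output: FLJ

Answer: FLJ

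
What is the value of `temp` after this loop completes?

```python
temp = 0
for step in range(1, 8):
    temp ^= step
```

XOR of 1 to 7
`temp` takes the values: 0 → 1 → 3 → 0 → 4 → 1 → 7 → 0

Answer: 0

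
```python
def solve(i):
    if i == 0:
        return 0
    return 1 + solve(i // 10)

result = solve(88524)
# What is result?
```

Count of digits of 88524: 5

Answer: 5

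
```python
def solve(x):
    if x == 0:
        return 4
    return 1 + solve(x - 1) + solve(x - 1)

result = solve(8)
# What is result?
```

solve(x) = 1 + 2·solve(x-1), solve(0)=4. Closed form: (4+1)·2^8 - 1 = 1279.

Answer: 1279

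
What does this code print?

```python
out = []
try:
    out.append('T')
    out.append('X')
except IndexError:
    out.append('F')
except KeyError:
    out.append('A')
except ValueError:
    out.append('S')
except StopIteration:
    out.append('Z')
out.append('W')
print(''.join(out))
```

Execution trace: 'T' (try body) → 'X' (try body, no exception) → 'W' (after the try/except). Output: TXW

Answer: TXW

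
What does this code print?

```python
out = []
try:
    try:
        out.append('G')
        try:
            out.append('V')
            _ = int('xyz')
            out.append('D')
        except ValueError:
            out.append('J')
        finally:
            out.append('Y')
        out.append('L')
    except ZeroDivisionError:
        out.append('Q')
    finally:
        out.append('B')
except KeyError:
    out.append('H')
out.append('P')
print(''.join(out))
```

Execution trace: 'G' (try body) → 'V' (inner try body) → 'J' (inner except ValueError) → 'Y' (inner finally) → 'L' (try body, no exception) → 'B' (finally) → 'P' (after the try/except). Output: GVJYLBP

Answer: GVJYLBP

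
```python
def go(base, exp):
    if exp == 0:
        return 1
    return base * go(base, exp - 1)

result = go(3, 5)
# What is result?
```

go(3, 5) = 3 * 3 * 3 * 3 * 3 = 243

Answer: 243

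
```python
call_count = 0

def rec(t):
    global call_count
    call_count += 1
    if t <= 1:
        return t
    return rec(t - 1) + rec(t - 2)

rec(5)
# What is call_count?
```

Calls(t) = 1 + Calls(t-1) + Calls(t-2); Calls(0)=Calls(1)=1. For t=5 this gives 15.

Answer: 15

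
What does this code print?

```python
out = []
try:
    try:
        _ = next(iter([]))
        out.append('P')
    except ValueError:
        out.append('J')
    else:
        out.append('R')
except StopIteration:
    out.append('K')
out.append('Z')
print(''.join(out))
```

Execution trace: 'K' (outer except StopIteration) → 'Z' (after the try/except). Output: KZ

Answer: KZ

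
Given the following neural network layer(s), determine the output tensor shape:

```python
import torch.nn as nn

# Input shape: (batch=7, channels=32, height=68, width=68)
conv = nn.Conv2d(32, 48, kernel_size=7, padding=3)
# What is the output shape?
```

Input: (7, 32, 68, 68) -> Output: (7, 48, 68, 68)

Answer: (7, 48, 68, 68)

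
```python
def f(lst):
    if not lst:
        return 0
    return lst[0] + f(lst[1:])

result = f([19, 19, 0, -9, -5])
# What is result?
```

19 + 19 + 0 + (-9) + (-5) + 0 = 24

Answer: 24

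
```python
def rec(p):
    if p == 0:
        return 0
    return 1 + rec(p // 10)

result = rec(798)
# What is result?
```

Count of digits of 798: 3

Answer: 3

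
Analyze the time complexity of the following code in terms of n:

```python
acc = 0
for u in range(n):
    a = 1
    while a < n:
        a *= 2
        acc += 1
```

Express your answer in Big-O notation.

Each loop level contributes: n × log n. Multiplying the contributions gives O(n log n).

Answer: O(n log n)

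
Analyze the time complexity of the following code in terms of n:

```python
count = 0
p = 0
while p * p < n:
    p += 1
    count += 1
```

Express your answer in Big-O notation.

Each loop level contributes: √n. Multiplying the contributions gives O(√n).

Answer: O(√n)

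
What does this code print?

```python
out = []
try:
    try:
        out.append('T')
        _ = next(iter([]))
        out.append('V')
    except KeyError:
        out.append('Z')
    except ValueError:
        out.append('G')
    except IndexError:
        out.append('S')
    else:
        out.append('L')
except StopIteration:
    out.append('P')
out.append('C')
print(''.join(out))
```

Execution trace: 'T' (inner try body) → 'P' (outer except StopIteration) → 'C' (after the try/except). Output: TPC

Answer: TPC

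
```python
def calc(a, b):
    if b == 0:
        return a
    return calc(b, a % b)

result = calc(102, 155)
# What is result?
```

calc(102, 155) -> calc(155, 102) -> calc(102, 53) -> calc(53, 49) -> calc(49, 4) -> calc(4, 1) -> calc(1, 0) -> 1

Answer: 1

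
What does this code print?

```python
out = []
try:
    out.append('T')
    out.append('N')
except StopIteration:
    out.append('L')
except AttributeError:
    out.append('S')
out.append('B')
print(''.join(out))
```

Execution trace: 'T' (try body) → 'N' (try body, no exception) → 'B' (after the try/except). Output: TNB

Answer: TNB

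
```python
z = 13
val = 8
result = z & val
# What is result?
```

Trace:
`z = 13` → z = 13
`val = 8` → val = 8
`result = z & val` → result = 8
So result = 8

Answer: 8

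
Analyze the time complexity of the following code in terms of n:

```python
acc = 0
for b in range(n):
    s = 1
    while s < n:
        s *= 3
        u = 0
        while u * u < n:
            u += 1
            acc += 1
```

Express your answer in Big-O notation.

Each loop level contributes: n × log n × √n. Multiplying the contributions gives O(n√n log n).

Answer: O(n√n log n)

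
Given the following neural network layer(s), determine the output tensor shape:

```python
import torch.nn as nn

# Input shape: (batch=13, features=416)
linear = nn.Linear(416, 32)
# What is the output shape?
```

Input: (13, 416) -> Output: (13, 32)

Answer: (13, 32)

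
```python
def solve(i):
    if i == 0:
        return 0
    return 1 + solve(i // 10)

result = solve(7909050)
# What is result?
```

Count of digits of 7909050: 7

Answer: 7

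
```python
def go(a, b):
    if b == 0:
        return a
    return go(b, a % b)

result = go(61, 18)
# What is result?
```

go(61, 18) -> go(18, 7) -> go(7, 4) -> go(4, 3) -> go(3, 1) -> go(1, 0) -> 1

Answer: 1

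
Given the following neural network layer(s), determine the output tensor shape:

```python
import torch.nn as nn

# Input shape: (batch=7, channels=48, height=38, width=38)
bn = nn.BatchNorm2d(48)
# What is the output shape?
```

Input: (7, 48, 38, 38) -> Output: (7, 48, 38, 38)

Answer: (7, 48, 38, 38)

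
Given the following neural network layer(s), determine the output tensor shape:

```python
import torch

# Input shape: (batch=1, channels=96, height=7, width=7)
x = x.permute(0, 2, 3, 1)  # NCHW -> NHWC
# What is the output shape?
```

Input: (1, 96, 7, 7) -> Output: (1, 7, 7, 96)

Answer: (1, 7, 7, 96)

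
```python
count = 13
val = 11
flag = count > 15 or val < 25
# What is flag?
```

Trace:
`count = 13` → count = 13
`val = 11` → val = 11
`flag = count > 15 or val < 25` → flag = True
So flag = True

Answer: True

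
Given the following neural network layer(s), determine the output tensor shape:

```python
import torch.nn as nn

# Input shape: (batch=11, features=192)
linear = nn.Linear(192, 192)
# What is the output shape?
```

Input: (11, 192) -> Output: (11, 192)

Answer: (11, 192)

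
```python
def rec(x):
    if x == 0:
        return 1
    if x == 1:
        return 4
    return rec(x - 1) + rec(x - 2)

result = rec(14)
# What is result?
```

Build up from base cases: rec(0)=1, rec(1)=4, rec(2)=5, rec(3)=9, rec(4)=14, rec(5)=23, rec(6)=37, ..., rec(14)=1741

Answer: 1741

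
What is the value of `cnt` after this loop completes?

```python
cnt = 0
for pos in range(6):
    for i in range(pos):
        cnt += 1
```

Triangle number: 0+1+2+...+5
`cnt` takes the values: 0 → 1 → 2 → 3 → 4 → 5 → 6 → 7 → 8 → 9 → 10 → 11 → 12 → 13 → 14 → 15

Answer: 15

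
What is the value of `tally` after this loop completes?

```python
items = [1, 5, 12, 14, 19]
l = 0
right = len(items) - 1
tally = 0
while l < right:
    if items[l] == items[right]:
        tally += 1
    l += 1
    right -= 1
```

Count matching pairs from ends
`tally` takes the values: 0

Answer: 0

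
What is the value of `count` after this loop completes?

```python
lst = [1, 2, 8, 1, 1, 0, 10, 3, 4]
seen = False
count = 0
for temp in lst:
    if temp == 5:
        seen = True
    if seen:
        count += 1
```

Count elements after first 5 in [1, 2, 8, 1, 1, 0, 10, 3, 4]
`count` takes the values: 0

Answer: 0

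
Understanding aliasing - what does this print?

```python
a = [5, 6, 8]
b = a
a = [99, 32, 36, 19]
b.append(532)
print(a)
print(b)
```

Key concept: rebinding vs mutation: a is rebound to a new list, b still points at the original.
Step by step:
`a = [5, 6, 8]` → a = [5, 6, 8]
`b = a` → b = [5, 6, 8] (same object as a)
`a = [99, 32, 36, 19]` → a = [99, 32, 36, 19]
`b.append(532)` → b = [5, 6, 8, 532]
`print(a)` → prints [99, 32, 36, 19]
`print(b)` → prints [5, 6, 8, 532]

Answer:
[99, 32, 36, 19]
[5, 6, 8, 532]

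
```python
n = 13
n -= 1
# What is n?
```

Trace:
`n = 13` → n = 13
`n -= 1` → n = 12
So n = 12

Answer: 12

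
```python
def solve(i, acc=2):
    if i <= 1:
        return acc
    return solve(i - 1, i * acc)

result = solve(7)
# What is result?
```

Accumulator trace (n, acc): (7, 2) -> (6, 14) -> (5, 84) -> (4, 420) -> (3, 1680) -> (2, 5040) -> (1, 10080) -> return 10080

Answer: 10080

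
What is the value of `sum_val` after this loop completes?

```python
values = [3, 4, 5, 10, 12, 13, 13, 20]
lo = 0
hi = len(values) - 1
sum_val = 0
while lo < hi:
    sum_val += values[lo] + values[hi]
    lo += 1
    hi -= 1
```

Sum of pairs from ends
`sum_val` takes the values: 0 → 23 → 40 → 58 → 80

Answer: 80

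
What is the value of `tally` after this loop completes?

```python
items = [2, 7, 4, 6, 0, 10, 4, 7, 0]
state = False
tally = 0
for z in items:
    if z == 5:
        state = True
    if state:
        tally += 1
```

Count elements after first 5 in [2, 7, 4, 6, 0, 10, 4, 7, 0]
`tally` takes the values: 0

Answer: 0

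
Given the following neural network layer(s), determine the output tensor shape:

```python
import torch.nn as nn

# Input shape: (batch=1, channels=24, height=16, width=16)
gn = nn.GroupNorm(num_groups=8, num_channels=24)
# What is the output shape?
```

Input: (1, 24, 16, 16) -> Output: (1, 24, 16, 16)

Answer: (1, 24, 16, 16)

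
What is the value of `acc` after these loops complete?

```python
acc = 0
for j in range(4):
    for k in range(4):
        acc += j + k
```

Sum of all j+k for j,k in 4x4
`acc` takes the values: 0 → 1 → 3 → 6 → 7 → 9 → 12 → 16 → 18 → 21 → 25 → 30 → 33 → 37 → 42 → 48

Answer: 48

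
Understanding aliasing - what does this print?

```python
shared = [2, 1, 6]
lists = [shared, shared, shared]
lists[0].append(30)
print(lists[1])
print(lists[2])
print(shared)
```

Key concept: list of same reference.
Step by step:
`shared = [2, 1, 6]` → shared = [2, 1, 6]
`lists = [shared, shared, shared]` → lists = [[2, 1, 6], [2, 1, 6], [2, 1, 6]]
`lists[0].append(30)` → shared = [2, 1, 6, 30]; lists = [[2, 1, 6, 30], [2, 1, 6, 30], [2, 1, 6, 30]]
`print(lists[1])` → prints [2, 1, 6, 30]
`print(lists[2])` → prints [2, 1, 6, 30]
`print(shared)` → prints [2, 1, 6, 30]

Answer:
[2, 1, 6, 30]
[2, 1, 6, 30]
[2, 1, 6, 30]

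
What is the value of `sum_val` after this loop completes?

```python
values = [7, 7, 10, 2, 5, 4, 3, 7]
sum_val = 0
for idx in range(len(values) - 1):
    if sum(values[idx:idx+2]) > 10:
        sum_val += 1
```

Count windows with sum > 10
`sum_val` takes the values: 0 → 1 → 2 → 3

Answer: 3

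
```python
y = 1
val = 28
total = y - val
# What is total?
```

Trace:
`y = 1` → y = 1
`val = 28` → val = 28
`total = y - val` → total = -27
So total = -27

Answer: -27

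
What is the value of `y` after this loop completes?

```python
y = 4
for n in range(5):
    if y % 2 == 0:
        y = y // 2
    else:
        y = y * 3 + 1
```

Collatz-style transformation from 4
`y` takes the values: 4 → 2 → 1 → 4 → 2 → 1

Answer: 1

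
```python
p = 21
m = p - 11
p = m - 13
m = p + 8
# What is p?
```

Trace:
`p = 21` → p = 21
`m = p - 11` → m = 10
`p = m - 13` → p = -3
`m = p + 8` → m = 5
So p = -3

Answer: -3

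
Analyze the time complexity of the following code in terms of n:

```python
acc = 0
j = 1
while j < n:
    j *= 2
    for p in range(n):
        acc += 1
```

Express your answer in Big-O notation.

Each loop level contributes: log n × n. Multiplying the contributions gives O(n log n).

Answer: O(n log n)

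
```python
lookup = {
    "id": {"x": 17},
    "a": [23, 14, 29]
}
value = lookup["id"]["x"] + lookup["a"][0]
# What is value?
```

Trace:
`lookup = { ...` → lookup = {'id': {'x': 17}, 'a': [23, 14, 29]}
`value = lookup["id"]["x"] + lookup["a"][0]` → value = 40
So value = 40

Answer: 40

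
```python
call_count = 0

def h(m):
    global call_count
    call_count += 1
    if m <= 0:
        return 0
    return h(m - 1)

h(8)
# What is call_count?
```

Linear recursion stepping by 1: 9 calls from m=8 down to ≤0.

Answer: 9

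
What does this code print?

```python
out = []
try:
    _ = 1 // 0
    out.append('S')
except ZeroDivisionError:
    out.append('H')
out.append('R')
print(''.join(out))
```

Execution trace: 'H' (except ZeroDivisionError) → 'R' (after the try/except). Output: HR

Answer: HR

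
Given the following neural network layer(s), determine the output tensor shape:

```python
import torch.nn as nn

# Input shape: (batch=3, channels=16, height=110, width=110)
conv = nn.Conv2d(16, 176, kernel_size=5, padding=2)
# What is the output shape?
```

Input: (3, 16, 110, 110) -> Output: (3, 176, 110, 110)

Answer: (3, 176, 110, 110)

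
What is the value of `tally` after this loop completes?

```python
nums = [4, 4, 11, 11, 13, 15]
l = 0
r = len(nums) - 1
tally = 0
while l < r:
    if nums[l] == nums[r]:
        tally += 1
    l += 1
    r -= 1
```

Count matching pairs from ends
`tally` takes the values: 0 → 1

Answer: 1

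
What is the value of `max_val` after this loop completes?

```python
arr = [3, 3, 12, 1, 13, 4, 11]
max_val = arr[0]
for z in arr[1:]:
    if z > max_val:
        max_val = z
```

Maximum of [3, 3, 12, 1, 13, 4, 11]
`max_val` takes the values: 3 → 12 → 13

Answer: 13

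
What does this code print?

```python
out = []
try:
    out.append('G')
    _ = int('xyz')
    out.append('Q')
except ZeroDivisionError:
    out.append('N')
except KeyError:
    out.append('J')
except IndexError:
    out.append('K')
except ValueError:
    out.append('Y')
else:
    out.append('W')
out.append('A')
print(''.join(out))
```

Execution trace: 'G' (try body) → 'Y' (except ValueError) → 'A' (after the try/except). Output: GYA

Answer: GYA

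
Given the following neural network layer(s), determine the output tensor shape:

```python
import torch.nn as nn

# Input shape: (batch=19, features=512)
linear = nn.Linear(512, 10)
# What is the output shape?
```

Input: (19, 512) -> Output: (19, 10)

Answer: (19, 10)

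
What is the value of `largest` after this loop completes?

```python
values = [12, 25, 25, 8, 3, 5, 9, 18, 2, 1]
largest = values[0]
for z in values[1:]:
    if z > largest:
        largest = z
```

Maximum of [12, 25, 25, 8, 3, 5, 9, 18, 2, 1]
`largest` takes the values: 12 → 25

Answer: 25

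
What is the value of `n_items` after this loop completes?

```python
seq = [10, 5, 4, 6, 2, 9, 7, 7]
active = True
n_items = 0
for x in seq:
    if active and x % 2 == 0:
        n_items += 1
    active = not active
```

Count even values at even positions
`n_items` takes the values: 0 → 1 → 2 → 3

Answer: 3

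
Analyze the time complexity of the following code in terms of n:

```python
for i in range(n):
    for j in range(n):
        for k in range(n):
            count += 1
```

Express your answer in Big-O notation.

This is Triple nested loop. Time complexity: O(n³).

Answer: O(n³)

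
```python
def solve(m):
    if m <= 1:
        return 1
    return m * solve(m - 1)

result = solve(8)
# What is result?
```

solve(8) = 8 * 7 * 6 * 5 * 4 * 3 * 2 * 1 = 40320

Answer: 40320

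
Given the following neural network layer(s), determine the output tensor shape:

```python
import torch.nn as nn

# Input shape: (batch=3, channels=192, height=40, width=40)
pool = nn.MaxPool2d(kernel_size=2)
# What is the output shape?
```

Input: (3, 192, 40, 40) -> Output: (3, 192, 20, 20)

Answer: (3, 192, 20, 20)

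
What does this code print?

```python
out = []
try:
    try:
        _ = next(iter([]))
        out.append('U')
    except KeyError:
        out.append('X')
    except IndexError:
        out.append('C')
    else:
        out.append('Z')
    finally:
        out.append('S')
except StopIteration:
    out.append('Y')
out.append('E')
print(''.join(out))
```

Execution trace: 'S' (finally) → 'Y' (outer except StopIteration) → 'E' (after the try/except). Output: SYE

Answer: SYE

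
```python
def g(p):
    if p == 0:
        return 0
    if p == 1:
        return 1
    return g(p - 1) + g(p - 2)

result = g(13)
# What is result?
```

Build up from base cases: g(0)=0, g(1)=1, g(2)=1, g(3)=2, g(4)=3, g(5)=5, g(6)=8, ..., g(13)=233

Answer: 233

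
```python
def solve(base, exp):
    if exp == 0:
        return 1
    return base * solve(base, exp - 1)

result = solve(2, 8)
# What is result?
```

solve(2, 8) = 2 * 2 * 2 * 2 * 2 * 2 * 2 * 2 = 256

Answer: 256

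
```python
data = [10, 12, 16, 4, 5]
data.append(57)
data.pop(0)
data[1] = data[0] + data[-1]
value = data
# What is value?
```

Trace:
`data = [10, 12, 16, 4, 5]` → data = [10, 12, 16, 4, 5]
`data.append(57)` → data = [10, 12, 16, 4, 5, 57]
`data.pop(0)` → data = [12, 16, 4, 5, 57]
`data[1] = data[0] + data[-1]` → data = [12, 69, 4, 5, 57]
`value = data` → value = [12, 69, 4, 5, 57]
So value = [12, 69, 4, 5, 57]

Answer: [12, 69, 4, 5, 57]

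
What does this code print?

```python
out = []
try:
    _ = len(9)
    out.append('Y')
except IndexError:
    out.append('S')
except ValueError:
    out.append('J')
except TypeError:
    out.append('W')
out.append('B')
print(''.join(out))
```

Execution trace: 'W' (except TypeError) → 'B' (after the try/except). Output: WB

Answer: WB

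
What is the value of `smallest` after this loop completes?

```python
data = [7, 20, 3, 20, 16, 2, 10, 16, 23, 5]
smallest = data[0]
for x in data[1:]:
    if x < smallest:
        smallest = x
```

Minimum of [7, 20, 3, 20, 16, 2, 10, 16, 23, 5]
`smallest` takes the values: 7 → 3 → 2

Answer: 2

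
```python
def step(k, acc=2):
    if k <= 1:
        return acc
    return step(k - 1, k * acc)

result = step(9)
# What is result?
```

Accumulator trace (n, acc): (9, 2) -> (8, 18) -> (7, 144) -> (6, 1008) -> (5, 6048) -> (4, 30240) -> (3, 120960) -> (2, 362880) -> (1, 725760) -> return 725760

Answer: 725760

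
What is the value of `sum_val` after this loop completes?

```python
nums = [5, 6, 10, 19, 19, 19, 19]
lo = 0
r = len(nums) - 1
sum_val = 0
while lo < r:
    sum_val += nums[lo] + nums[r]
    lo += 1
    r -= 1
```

Sum of pairs from ends
`sum_val` takes the values: 0 → 24 → 49 → 78

Answer: 78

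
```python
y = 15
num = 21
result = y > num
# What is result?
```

Trace:
`y = 15` → y = 15
`num = 21` → num = 21
`result = y > num` → result = False
So result = False

Answer: False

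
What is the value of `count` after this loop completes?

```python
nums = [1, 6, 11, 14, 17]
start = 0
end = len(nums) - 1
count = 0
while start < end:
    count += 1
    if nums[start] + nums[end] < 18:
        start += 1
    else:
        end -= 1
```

Steps to find pair summing to 18
`count` takes the values: 0 → 1 → 2 → 3 → 4

Answer: 4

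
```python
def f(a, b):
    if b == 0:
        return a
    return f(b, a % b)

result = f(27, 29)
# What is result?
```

f(27, 29) -> f(29, 27) -> f(27, 2) -> f(2, 1) -> f(1, 0) -> 1

Answer: 1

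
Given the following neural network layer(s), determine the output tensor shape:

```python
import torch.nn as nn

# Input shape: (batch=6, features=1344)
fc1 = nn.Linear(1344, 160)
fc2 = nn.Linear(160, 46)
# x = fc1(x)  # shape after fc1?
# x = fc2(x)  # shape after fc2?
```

Input: (6, 1344) -> after fc1: (6, 160) -> Output: (6, 46)

Answer: (6, 46)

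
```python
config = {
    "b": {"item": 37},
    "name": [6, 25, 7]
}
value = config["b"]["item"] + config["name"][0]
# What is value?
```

Trace:
`config = { ...` → config = {'b': {'item': 37}, 'name': [6, 25, 7]}
`value = config["b"]["item"] + config["name"][0]` → value = 43
So value = 43

Answer: 43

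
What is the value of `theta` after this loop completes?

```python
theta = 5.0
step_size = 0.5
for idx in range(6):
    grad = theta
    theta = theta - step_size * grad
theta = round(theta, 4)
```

Gradient descent: w = 5.0 * (1 - 0.5)^6
`theta` takes the values: 5.0 → 2.5 → 1.25 → 0.625 → 0.3125 → 0.15625 → 0.078125 → 0.0781

Answer: 0.0781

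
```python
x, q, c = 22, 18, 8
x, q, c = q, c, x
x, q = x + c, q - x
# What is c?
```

Trace:
`x, q, c = 22, 18, 8` → x = 22; q = 18; c = 8
`x, q, c = q, c, x` → x = 18; q = 8; c = 22
`x, q = x + c, q - x` → x = 40; q = -10
So c = 22

Answer: 22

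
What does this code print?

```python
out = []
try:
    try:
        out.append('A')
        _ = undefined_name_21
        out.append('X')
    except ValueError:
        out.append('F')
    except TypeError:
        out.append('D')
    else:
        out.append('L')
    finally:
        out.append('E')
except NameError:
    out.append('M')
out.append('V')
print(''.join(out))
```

Execution trace: 'A' (try body) → 'E' (finally) → 'M' (outer except NameError) → 'V' (after the try/except). Output: AEMV

Answer: AEMV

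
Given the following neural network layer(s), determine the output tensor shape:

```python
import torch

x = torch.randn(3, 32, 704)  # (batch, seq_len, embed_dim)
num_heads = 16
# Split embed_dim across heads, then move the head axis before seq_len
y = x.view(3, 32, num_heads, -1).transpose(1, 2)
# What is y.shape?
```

Input: (3, 32, 704) -> head_dim = 704 // 16 = 44; after view: (3, 32, 16, 44) -> after transpose(1, 2): (3, 16, 32, 44) -> Output: (3, 16, 32, 44)

Answer: (3, 16, 32, 44)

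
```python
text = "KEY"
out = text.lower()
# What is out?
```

Trace:
`text = "KEY"` → text = 'KEY'
`out = text.lower()` → out = 'key'
So out = 'key'

Answer: 'key'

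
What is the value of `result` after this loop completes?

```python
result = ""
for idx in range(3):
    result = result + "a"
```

Repeat 'a' 3 times
`result` takes the values: "" → "a" → "aa" → "aaa"

Answer: "aaa"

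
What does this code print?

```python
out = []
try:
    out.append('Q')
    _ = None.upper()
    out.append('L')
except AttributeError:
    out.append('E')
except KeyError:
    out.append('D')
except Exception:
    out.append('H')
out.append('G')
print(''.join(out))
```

Execution trace: 'Q' (try body) → 'E' (except AttributeError) → 'G' (after the try/except). Output: QEG

Answer: QEG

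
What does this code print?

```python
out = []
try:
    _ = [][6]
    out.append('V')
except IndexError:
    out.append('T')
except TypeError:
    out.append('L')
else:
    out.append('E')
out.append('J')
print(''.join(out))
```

Execution trace: 'T' (except IndexError) → 'J' (after the try/except). Output: TJ

Answer: TJ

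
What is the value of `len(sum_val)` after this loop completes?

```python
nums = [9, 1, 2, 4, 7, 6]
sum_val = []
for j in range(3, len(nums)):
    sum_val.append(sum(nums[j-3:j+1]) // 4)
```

Number of 4-element averages
`sum_val` takes the values: [] → [4] → [4, 3] → [4, 3, 4]
So `len(sum_val)` = 3

Answer: 3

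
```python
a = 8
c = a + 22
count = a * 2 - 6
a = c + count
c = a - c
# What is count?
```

Trace:
`a = 8` → a = 8
`c = a + 22` → c = 30
`count = a * 2 - 6` → count = 10
`a = c + count` → a = 40
`c = a - c` → c = 10
So count = 10

Answer: 10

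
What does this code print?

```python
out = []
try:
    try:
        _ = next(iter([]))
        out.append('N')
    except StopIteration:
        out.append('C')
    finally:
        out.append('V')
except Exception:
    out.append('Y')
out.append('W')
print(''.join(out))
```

Execution trace: 'C' (inner except StopIteration) → 'V' (inner finally) → 'W' (after the try/except). Output: CVW

Answer: CVW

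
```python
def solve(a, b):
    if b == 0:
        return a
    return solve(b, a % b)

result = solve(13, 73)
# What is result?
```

solve(13, 73) -> solve(73, 13) -> solve(13, 8) -> solve(8, 5) -> solve(5, 3) -> solve(3, 2) -> solve(2, 1) -> solve(1, 0) -> 1

Answer: 1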